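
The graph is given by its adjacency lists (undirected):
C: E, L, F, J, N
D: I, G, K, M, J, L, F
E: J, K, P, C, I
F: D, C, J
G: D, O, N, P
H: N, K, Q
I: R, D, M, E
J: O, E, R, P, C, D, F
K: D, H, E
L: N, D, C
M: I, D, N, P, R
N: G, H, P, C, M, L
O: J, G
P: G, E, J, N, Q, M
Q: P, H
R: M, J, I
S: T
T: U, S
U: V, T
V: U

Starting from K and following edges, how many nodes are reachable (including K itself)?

BFS from K visits: K, D, H, E, I, G, M, J, L, F, N, Q, P, C, R, O
Reachable nodes: 16 of 20 total.

16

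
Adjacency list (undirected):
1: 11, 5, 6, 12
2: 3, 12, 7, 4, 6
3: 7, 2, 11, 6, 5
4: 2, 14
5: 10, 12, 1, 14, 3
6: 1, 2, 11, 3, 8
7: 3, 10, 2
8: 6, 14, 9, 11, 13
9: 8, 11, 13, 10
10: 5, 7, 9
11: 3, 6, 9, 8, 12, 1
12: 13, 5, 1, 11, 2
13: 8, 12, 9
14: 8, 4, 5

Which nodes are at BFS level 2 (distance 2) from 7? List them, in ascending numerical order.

4, 5, 6, 9, 11, 12

Level 0: 7
Level 1: 2, 3, 10
Level 2: 4, 5, 6, 9, 11, 12
Level 3: 1, 8, 13, 14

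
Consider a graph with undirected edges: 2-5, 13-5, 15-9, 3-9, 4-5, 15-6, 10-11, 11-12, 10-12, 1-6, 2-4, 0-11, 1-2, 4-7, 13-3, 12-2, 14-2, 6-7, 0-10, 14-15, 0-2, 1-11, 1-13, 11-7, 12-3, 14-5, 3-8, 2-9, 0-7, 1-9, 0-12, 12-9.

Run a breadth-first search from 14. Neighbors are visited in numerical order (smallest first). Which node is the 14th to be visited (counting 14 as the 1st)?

Visit 14; enqueue 2, 5, 15 → queue [2, 5, 15]
Visit 2; enqueue 0, 1, 4, 9, 12 → queue [5, 15, 0, 1, 4, 9, 12]
Visit 5; enqueue 13 → queue [15, 0, 1, 4, 9, 12, 13]
Visit 15; enqueue 6 → queue [0, 1, 4, 9, 12, 13, 6]
Visit 0; enqueue 7, 10, 11 → queue [1, 4, 9, 12, 13, 6, 7, 10, 11]
Visit 1 → queue [4, 9, 12, 13, 6, 7, 10, 11]
Visit 4 → queue [9, 12, 13, 6, 7, 10, 11]
Visit 9; enqueue 3 → queue [12, 13, 6, 7, 10, 11, 3]
Visit 12 → queue [13, 6, 7, 10, 11, 3]
Visit 13 → queue [6, 7, 10, 11, 3]
Visit 6 → queue [7, 10, 11, 3]
Visit 7 → queue [10, 11, 3]
Visit 10 → queue [11, 3]
Visit 11 → queue [3]
Visit 3; enqueue 8 → queue [8]
Visit 8 → queue []

Visit order: 14, 2, 5, 15, 0, 1, 4, 9, 12, 13, 6, 7, 10, 11, 3, 8

11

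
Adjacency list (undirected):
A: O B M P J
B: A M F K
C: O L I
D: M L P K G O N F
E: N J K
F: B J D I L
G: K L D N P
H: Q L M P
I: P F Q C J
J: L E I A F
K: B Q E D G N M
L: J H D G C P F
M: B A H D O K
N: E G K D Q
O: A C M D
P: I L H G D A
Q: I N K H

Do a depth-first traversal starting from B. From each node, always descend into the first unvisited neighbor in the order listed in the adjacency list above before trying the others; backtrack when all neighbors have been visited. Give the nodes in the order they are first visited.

Visit B
B → A
A → O
O → C
C → L
L → J
J → E
E → N
N → G
G → K
K → Q
Q → I
I → P
P → H
H → M
M → D
D → F

B, A, O, C, L, J, E, N, G, K, Q, I, P, H, M, D, F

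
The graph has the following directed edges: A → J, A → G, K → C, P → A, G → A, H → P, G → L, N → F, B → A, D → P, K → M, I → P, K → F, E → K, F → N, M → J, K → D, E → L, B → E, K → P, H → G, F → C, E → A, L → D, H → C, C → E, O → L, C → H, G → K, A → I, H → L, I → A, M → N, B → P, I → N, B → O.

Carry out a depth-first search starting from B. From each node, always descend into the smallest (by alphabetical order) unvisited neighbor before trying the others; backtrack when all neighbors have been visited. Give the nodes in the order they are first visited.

B → A → G → K → C → E → L → D → P → H → F → N → M → J → I → O

Visit B
B → A
A → G
G → K
K → C
C → E
E → L
L → D
D → P
C → H
K → F
F → N
K → M
M → J
A → I
B → O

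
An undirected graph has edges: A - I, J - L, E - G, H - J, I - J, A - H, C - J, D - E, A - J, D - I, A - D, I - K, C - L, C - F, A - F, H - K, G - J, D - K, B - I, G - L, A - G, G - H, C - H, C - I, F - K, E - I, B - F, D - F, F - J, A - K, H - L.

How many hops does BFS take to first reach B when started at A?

Level 0: A
Level 1: D, F, G, H, I, J, K
Level 2: B, C, E, L
B first appears at level 2.

2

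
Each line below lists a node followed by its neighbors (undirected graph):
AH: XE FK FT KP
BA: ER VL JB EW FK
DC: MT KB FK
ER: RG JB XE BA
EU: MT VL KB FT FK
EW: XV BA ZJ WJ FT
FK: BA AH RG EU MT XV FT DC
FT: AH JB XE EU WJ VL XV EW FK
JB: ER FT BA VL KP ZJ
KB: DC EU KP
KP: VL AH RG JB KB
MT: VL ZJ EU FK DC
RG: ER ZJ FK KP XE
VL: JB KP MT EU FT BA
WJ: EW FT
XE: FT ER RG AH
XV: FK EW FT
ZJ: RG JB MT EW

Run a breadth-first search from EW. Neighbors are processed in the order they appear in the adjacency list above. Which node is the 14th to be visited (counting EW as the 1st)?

XE

Visit EW; enqueue XV, BA, ZJ, WJ, FT → queue [XV, BA, ZJ, WJ, FT]
Visit XV; enqueue FK → queue [BA, ZJ, WJ, FT, FK]
Visit BA; enqueue ER, VL, JB → queue [ZJ, WJ, FT, FK, ER, VL, JB]
Visit ZJ; enqueue RG, MT → queue [WJ, FT, FK, ER, VL, JB, RG, MT]
Visit WJ → queue [FT, FK, ER, VL, JB, RG, MT]
Visit FT; enqueue AH, XE, EU → queue [FK, ER, VL, JB, RG, MT, AH, XE, EU]
Visit FK; enqueue DC → queue [ER, VL, JB, RG, MT, AH, XE, EU, DC]
Visit ER → queue [VL, JB, RG, MT, AH, XE, EU, DC]
Visit VL; enqueue KP → queue [JB, RG, MT, AH, XE, EU, DC, KP]
Visit JB → queue [RG, MT, AH, XE, EU, DC, KP]
Visit RG → queue [MT, AH, XE, EU, DC, KP]
Visit MT → queue [AH, XE, EU, DC, KP]
Visit AH → queue [XE, EU, DC, KP]
Visit XE → queue [EU, DC, KP]
Visit EU; enqueue KB → queue [DC, KP, KB]
Visit DC → queue [KP, KB]
Visit KP → queue [KB]
Visit KB → queue []

Visit order: EW, XV, BA, ZJ, WJ, FT, FK, ER, VL, JB, RG, MT, AH, XE, EU, DC, KP, KB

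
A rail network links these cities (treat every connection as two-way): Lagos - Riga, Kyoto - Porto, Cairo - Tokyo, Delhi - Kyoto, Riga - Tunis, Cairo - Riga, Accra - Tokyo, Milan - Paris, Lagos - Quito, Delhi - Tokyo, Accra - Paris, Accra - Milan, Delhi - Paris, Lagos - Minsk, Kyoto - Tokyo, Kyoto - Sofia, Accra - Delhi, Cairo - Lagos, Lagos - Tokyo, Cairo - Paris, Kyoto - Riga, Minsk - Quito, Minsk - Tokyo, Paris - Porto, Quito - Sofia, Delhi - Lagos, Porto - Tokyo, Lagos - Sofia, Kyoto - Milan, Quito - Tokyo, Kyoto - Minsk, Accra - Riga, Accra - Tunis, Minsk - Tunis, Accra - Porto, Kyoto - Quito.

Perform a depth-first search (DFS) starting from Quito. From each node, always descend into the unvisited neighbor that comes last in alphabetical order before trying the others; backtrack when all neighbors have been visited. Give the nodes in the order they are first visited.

Visit Quito
Quito → Tokyo
Tokyo → Porto
Porto → Paris
Paris → Milan
Milan → Kyoto
Kyoto → Sofia
Sofia → Lagos
Lagos → Riga
Riga → Tunis
Tunis → Minsk
Tunis → Accra
Accra → Delhi
Riga → Cairo

Quito → Tokyo → Porto → Paris → Milan → Kyoto → Sofia → Lagos → Riga → Tunis → Minsk → Accra → Delhi → Cairo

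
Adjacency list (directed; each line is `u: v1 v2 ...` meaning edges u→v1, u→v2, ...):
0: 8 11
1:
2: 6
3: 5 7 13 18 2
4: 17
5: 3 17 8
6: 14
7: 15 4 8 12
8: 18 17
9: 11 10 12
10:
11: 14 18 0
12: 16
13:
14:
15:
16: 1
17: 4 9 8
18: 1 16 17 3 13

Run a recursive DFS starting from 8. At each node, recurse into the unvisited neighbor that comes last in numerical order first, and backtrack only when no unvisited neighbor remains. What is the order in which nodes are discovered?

8, 18, 17, 9, 12, 16, 1, 11, 14, 0, 10, 4, 13, 3, 7, 15, 5, 2, 6

Visit 8
8 → 18
18 → 17
17 → 9
9 → 12
12 → 16
16 → 1
9 → 11
11 → 14
11 → 0
9 → 10
17 → 4
18 → 13
18 → 3
3 → 7
7 → 15
3 → 5
3 → 2
2 → 6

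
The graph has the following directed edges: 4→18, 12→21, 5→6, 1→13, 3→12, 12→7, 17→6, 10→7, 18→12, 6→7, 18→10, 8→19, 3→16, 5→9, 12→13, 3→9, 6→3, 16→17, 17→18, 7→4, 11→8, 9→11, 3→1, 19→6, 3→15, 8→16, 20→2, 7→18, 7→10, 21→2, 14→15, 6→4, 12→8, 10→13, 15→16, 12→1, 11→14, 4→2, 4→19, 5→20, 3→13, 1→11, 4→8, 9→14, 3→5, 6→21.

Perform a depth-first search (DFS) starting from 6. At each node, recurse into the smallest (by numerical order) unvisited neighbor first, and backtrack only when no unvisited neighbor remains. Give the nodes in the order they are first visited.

6, 3, 1, 11, 8, 16, 17, 18, 10, 7, 4, 2, 19, 13, 12, 21, 14, 15, 5, 9, 20

Visit 6
6 → 3
3 → 1
1 → 11
11 → 8
8 → 16
16 → 17
17 → 18
18 → 10
10 → 7
7 → 4
4 → 2
4 → 19
10 → 13
18 → 12
12 → 21
11 → 14
14 → 15
3 → 5
5 → 9
5 → 20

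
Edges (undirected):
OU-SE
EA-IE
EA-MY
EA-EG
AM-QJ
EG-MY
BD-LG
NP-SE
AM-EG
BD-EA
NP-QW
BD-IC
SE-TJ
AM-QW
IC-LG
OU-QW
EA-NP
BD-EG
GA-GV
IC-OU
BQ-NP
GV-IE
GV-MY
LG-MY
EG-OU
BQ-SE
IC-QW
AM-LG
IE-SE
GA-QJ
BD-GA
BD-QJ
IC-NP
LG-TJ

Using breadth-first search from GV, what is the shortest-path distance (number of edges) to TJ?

Level 0: GV
Level 1: GA, IE, MY
Level 2: BD, EA, EG, LG, QJ, SE
Level 3: AM, BQ, IC, NP, OU, TJ
Level 4: QW
TJ first appears at level 3.

3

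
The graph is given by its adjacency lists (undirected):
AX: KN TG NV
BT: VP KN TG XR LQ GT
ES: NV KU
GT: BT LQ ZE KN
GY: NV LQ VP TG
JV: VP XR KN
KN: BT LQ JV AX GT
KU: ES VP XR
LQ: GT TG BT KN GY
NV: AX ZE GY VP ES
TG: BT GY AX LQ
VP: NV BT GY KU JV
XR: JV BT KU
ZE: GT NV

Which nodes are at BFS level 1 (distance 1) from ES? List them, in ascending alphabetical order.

KU, NV

Level 0: ES
Level 1: KU, NV
Level 2: AX, GY, VP, XR, ZE
Level 3: BT, GT, JV, KN, LQ, TG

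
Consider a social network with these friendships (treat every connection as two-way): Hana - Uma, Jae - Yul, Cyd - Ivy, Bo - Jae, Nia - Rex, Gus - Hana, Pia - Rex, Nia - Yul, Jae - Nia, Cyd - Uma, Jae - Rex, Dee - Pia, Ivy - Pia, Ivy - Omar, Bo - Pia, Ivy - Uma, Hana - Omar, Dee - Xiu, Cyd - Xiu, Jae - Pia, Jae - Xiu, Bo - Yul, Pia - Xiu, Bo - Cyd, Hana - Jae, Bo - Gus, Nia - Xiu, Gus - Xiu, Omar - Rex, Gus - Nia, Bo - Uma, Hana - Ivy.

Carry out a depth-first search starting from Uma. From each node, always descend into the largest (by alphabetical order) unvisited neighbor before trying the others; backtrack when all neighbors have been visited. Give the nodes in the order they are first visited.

Uma Ivy Pia Xiu Nia Yul Jae Rex Omar Hana Gus Bo Cyd Dee

Visit Uma
Uma → Ivy
Ivy → Pia
Pia → Xiu
Xiu → Nia
Nia → Yul
Yul → Jae
Jae → Rex
Rex → Omar
Omar → Hana
Hana → Gus
Gus → Bo
Bo → Cyd
Xiu → Dee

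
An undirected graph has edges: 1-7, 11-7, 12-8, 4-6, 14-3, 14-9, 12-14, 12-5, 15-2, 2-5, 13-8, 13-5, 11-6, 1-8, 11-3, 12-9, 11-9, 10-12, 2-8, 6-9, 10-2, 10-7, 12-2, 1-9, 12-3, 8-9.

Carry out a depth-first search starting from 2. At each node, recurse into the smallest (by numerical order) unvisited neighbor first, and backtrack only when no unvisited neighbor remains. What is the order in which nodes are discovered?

2, 5, 12, 3, 11, 6, 4, 9, 1, 7, 10, 8, 13, 14, 15

Visit 2
2 → 5
5 → 12
12 → 3
3 → 11
11 → 6
6 → 4
6 → 9
9 → 1
1 → 7
7 → 10
1 → 8
8 → 13
9 → 14
2 → 15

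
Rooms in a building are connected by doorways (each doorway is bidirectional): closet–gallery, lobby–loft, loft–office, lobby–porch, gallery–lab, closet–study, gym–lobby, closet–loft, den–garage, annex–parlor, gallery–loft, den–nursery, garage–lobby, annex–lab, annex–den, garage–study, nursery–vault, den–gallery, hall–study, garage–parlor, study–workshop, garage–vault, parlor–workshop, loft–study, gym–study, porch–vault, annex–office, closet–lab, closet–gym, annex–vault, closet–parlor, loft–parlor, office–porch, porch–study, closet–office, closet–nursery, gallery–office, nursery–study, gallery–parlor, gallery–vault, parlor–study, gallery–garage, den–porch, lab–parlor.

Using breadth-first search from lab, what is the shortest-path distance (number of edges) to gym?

2

Level 0: lab
Level 1: annex, closet, gallery, parlor
Level 2: den, garage, gym, loft, nursery, office, study, vault, workshop
Level 3: hall, lobby, porch
gym first appears at level 2.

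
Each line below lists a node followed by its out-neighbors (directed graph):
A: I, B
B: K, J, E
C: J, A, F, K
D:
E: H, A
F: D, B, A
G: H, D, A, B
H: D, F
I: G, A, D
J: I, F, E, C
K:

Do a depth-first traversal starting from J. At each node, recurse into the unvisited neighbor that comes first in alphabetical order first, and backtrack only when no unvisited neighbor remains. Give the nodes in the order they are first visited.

Visit J
J → C
C → A
A → B
B → E
E → H
H → D
H → F
B → K
A → I
I → G

J, C, A, B, E, H, D, F, K, I, G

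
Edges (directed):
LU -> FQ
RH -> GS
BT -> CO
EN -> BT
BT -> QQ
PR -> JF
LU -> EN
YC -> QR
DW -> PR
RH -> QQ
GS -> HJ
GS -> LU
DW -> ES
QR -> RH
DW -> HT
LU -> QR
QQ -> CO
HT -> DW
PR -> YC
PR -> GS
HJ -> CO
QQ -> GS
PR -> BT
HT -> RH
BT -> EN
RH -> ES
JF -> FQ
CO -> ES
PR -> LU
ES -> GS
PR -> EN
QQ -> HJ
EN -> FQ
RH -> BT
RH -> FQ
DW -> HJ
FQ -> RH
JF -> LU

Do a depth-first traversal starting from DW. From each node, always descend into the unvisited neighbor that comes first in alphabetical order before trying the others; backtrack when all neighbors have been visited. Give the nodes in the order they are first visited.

DW ES GS HJ CO LU EN BT QQ FQ RH QR HT PR JF YC

Visit DW
DW → ES
ES → GS
GS → HJ
HJ → CO
GS → LU
LU → EN
EN → BT
BT → QQ
EN → FQ
FQ → RH
LU → QR
DW → HT
DW → PR
PR → JF
PR → YC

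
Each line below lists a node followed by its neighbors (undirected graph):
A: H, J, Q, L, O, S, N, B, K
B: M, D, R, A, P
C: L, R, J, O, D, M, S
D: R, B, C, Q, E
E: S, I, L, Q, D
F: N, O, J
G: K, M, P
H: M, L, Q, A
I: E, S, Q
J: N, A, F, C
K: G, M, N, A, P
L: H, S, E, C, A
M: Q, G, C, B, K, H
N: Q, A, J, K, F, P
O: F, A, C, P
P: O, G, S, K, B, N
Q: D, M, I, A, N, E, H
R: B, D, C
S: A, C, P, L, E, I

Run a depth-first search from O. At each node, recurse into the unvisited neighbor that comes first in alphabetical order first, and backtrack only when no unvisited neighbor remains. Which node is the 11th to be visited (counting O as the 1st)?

Visit O
O → A
A → B
B → D
D → C
C → J
J → F
F → N
N → K
K → G
G → M
M → H
H → L
L → E
E → I
I → Q
I → S
S → P
C → R

Visit order: O, A, B, D, C, J, F, N, K, G, M, H, L, E, I, Q, S, P, R

M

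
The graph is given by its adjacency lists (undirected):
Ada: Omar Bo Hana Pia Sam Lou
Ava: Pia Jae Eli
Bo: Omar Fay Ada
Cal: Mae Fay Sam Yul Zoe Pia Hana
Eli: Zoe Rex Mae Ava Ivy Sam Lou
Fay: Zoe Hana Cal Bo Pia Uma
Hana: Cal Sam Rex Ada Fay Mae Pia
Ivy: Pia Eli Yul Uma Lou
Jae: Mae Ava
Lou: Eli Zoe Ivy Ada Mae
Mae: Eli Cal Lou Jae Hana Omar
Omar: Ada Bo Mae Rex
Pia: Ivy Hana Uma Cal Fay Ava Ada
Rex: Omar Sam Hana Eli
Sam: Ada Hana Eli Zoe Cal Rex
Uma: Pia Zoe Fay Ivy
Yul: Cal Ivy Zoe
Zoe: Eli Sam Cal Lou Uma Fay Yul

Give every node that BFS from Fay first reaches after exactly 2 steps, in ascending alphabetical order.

Ada, Ava, Eli, Ivy, Lou, Mae, Omar, Rex, Sam, Yul

Level 0: Fay
Level 1: Bo, Cal, Hana, Pia, Uma, Zoe
Level 2: Ada, Ava, Eli, Ivy, Lou, Mae, Omar, Rex, Sam, Yul
Level 3: Jae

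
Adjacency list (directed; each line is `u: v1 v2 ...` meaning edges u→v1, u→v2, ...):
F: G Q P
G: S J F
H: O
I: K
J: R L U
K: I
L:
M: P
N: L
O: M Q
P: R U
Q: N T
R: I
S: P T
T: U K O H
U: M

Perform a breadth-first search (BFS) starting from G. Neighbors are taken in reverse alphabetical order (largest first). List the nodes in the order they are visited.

Visit G; enqueue S, J, F → queue [S, J, F]
Visit S; enqueue T, P → queue [J, F, T, P]
Visit J; enqueue U, R, L → queue [F, T, P, U, R, L]
Visit F; enqueue Q → queue [T, P, U, R, L, Q]
Visit T; enqueue O, K, H → queue [P, U, R, L, Q, O, K, H]
Visit P → queue [U, R, L, Q, O, K, H]
Visit U; enqueue M → queue [R, L, Q, O, K, H, M]
Visit R; enqueue I → queue [L, Q, O, K, H, M, I]
Visit L → queue [Q, O, K, H, M, I]
Visit Q; enqueue N → queue [O, K, H, M, I, N]
Visit O → queue [K, H, M, I, N]
Visit K → queue [H, M, I, N]
Visit H → queue [M, I, N]
Visit M → queue [I, N]
Visit I → queue [N]
Visit N → queue []

G S J F T P U R L Q O K H M I N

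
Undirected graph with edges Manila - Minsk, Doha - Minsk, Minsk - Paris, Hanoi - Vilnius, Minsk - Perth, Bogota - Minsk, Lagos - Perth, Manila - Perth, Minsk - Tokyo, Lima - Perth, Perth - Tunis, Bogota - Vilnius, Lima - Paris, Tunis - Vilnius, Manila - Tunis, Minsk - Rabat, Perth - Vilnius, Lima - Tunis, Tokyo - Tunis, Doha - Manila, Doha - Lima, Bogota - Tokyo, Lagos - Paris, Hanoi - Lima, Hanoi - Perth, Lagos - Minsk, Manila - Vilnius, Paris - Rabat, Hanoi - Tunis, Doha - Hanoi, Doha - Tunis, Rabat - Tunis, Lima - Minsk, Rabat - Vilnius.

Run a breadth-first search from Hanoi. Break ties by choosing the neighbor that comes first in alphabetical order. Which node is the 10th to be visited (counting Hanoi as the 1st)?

Visit Hanoi; enqueue Doha, Lima, Perth, Tunis, Vilnius → queue [Doha, Lima, Perth, Tunis, Vilnius]
Visit Doha; enqueue Manila, Minsk → queue [Lima, Perth, Tunis, Vilnius, Manila, Minsk]
Visit Lima; enqueue Paris → queue [Perth, Tunis, Vilnius, Manila, Minsk, Paris]
Visit Perth; enqueue Lagos → queue [Tunis, Vilnius, Manila, Minsk, Paris, Lagos]
Visit Tunis; enqueue Rabat, Tokyo → queue [Vilnius, Manila, Minsk, Paris, Lagos, Rabat, Tokyo]
Visit Vilnius; enqueue Bogota → queue [Manila, Minsk, Paris, Lagos, Rabat, Tokyo, Bogota]
Visit Manila → queue [Minsk, Paris, Lagos, Rabat, Tokyo, Bogota]
Visit Minsk → queue [Paris, Lagos, Rabat, Tokyo, Bogota]
Visit Paris → queue [Lagos, Rabat, Tokyo, Bogota]
Visit Lagos → queue [Rabat, Tokyo, Bogota]
Visit Rabat → queue [Tokyo, Bogota]
Visit Tokyo → queue [Bogota]
Visit Bogota → queue []

Visit order: Hanoi, Doha, Lima, Perth, Tunis, Vilnius, Manila, Minsk, Paris, Lagos, Rabat, Tokyo, Bogota

Lagos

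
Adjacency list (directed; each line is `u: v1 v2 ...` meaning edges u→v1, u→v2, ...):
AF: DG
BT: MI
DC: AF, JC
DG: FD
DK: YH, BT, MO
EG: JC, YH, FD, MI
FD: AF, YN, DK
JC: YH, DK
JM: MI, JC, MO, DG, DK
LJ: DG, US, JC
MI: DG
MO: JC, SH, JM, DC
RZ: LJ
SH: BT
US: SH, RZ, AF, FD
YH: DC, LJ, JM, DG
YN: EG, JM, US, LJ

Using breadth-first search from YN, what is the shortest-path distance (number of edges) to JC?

2

Level 0: YN
Level 1: EG, JM, LJ, US
Level 2: AF, DG, DK, FD, JC, MI, MO, RZ, SH, YH
Level 3: BT, DC
JC first appears at level 2.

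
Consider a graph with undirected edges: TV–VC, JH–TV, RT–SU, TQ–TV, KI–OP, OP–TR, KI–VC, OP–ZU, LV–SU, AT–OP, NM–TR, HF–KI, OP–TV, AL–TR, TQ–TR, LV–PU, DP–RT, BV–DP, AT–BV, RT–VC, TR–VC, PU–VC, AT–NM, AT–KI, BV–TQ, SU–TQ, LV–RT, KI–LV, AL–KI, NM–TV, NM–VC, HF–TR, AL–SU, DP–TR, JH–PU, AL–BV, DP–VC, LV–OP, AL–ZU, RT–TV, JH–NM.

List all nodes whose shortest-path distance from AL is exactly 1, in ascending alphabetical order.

BV, KI, SU, TR, ZU

Level 0: AL
Level 1: BV, KI, SU, TR, ZU
Level 2: AT, DP, HF, LV, NM, OP, RT, TQ, VC
Level 3: JH, PU, TV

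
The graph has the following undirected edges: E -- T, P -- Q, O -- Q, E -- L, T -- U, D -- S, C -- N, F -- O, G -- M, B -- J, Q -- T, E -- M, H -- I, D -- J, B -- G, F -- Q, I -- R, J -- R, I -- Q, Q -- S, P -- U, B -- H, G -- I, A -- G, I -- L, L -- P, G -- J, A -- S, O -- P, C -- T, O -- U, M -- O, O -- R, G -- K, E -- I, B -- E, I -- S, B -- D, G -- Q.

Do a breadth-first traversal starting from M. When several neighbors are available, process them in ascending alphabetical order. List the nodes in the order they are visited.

Visit M; enqueue E, G, O → queue [E, G, O]
Visit E; enqueue B, I, L, T → queue [G, O, B, I, L, T]
Visit G; enqueue A, J, K, Q → queue [O, B, I, L, T, A, J, K, Q]
Visit O; enqueue F, P, R, U → queue [B, I, L, T, A, J, K, Q, F, P, R, U]
Visit B; enqueue D, H → queue [I, L, T, A, J, K, Q, F, P, R, U, D, H]
Visit I; enqueue S → queue [L, T, A, J, K, Q, F, P, R, U, D, H, S]
Visit L → queue [T, A, J, K, Q, F, P, R, U, D, H, S]
Visit T; enqueue C → queue [A, J, K, Q, F, P, R, U, D, H, S, C]
Visit A → queue [J, K, Q, F, P, R, U, D, H, S, C]
Visit J → queue [K, Q, F, P, R, U, D, H, S, C]
Visit K → queue [Q, F, P, R, U, D, H, S, C]
Visit Q → queue [F, P, R, U, D, H, S, C]
Visit F → queue [P, R, U, D, H, S, C]
Visit P → queue [R, U, D, H, S, C]
Visit R → queue [U, D, H, S, C]
Visit U → queue [D, H, S, C]
Visit D → queue [H, S, C]
Visit H → queue [S, C]
Visit S → queue [C]
Visit C; enqueue N → queue [N]
Visit N → queue []

M → E → G → O → B → I → L → T → A → J → K → Q → F → P → R → U → D → H → S → C → N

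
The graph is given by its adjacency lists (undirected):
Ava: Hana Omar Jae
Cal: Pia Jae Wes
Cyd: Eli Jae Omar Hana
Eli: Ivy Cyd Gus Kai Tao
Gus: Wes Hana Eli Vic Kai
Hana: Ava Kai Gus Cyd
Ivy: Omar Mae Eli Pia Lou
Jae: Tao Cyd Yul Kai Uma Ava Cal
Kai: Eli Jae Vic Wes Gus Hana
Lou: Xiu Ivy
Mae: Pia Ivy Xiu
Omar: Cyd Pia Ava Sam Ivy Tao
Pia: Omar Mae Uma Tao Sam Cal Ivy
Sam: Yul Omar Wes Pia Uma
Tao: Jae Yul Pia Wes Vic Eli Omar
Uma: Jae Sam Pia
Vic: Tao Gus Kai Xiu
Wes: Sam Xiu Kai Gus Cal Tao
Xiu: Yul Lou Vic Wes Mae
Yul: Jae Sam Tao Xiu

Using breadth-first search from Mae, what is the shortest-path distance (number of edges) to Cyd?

Level 0: Mae
Level 1: Ivy, Pia, Xiu
Level 2: Cal, Eli, Lou, Omar, Sam, Tao, Uma, Vic, Wes, Yul
Level 3: Ava, Cyd, Gus, Jae, Kai
Level 4: Hana
Cyd first appears at level 3.

3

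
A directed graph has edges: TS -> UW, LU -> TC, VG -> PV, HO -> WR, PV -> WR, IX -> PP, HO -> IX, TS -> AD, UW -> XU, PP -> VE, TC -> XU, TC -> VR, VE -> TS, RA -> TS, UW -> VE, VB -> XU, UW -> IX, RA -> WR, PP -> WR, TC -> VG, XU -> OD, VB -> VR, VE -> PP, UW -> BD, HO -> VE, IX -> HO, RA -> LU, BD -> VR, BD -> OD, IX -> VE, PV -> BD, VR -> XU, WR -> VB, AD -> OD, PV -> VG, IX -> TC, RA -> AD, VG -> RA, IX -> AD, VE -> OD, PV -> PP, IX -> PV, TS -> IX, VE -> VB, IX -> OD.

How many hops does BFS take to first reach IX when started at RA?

2

Level 0: RA
Level 1: AD, LU, TS, WR
Level 2: IX, OD, TC, UW, VB
Level 3: BD, HO, PP, PV, VE, VG, VR, XU
IX first appears at level 2.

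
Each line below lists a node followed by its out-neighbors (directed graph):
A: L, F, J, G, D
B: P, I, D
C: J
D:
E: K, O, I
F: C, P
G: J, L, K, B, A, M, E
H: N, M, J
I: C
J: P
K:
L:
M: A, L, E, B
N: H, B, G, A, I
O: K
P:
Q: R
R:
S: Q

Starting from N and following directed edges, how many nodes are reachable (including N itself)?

16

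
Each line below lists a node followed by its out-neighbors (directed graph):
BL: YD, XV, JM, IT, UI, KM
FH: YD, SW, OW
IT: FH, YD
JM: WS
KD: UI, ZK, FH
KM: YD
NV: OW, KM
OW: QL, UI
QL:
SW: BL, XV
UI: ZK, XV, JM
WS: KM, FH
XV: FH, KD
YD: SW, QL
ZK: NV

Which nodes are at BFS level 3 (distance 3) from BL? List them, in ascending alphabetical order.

Level 0: BL
Level 1: IT, JM, KM, UI, XV, YD
Level 2: FH, KD, QL, SW, WS, ZK
Level 3: NV, OW

NV, OW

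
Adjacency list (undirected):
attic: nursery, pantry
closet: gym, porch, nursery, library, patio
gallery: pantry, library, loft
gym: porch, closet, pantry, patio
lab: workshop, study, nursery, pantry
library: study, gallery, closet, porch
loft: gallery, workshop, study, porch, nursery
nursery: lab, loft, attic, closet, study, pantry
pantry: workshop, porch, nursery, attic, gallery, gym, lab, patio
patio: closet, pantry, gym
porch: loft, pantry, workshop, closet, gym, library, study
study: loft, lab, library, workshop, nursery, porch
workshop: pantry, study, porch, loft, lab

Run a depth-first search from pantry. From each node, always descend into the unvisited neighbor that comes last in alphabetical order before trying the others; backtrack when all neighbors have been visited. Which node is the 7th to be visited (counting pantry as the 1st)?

Visit pantry
pantry → workshop
workshop → study
study → porch
porch → loft
loft → nursery
nursery → lab
nursery → closet
closet → patio
patio → gym
closet → library
library → gallery
nursery → attic

Visit order: pantry, workshop, study, porch, loft, nursery, lab, closet, patio, gym, library, gallery, attic

lab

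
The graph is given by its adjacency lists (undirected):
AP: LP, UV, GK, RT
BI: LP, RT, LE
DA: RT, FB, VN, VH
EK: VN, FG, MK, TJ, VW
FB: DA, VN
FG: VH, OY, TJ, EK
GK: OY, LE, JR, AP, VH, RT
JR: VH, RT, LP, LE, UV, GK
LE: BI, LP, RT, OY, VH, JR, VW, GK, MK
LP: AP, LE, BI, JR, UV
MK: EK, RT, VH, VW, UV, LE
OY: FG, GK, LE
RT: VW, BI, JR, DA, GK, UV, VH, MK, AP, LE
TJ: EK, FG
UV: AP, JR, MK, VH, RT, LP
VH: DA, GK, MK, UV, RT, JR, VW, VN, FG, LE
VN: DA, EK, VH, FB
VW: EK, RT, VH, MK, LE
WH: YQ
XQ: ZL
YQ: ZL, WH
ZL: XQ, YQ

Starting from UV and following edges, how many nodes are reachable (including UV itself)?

BFS from UV visits: UV, AP, JR, LP, MK, RT, VH, GK, LE, BI, EK, VW, DA, FG, VN, OY, TJ, FB
Reachable nodes: 18 of 22 total.

18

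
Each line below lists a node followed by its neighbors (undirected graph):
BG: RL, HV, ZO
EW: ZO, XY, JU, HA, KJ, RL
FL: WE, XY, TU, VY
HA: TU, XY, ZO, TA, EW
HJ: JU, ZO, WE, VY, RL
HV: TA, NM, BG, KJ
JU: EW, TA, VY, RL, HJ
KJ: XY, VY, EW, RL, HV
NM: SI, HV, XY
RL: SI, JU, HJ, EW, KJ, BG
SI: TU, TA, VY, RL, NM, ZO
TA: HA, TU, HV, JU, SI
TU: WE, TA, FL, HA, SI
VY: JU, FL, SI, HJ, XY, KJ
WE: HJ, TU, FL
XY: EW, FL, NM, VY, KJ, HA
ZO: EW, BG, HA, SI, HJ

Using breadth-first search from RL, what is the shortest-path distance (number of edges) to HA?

2

Level 0: RL
Level 1: BG, EW, HJ, JU, KJ, SI
Level 2: HA, HV, NM, TA, TU, VY, WE, XY, ZO
Level 3: FL
HA first appears at level 2.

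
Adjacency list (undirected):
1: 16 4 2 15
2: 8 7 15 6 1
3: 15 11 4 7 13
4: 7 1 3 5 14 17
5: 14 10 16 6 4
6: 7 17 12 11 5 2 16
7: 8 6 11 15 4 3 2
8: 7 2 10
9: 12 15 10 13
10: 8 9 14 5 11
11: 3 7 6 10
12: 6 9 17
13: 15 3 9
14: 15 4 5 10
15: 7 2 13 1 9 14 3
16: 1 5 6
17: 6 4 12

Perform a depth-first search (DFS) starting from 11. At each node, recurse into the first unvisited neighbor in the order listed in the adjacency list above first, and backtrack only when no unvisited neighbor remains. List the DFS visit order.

11 → 3 → 15 → 7 → 8 → 2 → 6 → 17 → 4 → 1 → 16 → 5 → 14 → 10 → 9 → 12 → 13

Visit 11
11 → 3
3 → 15
15 → 7
7 → 8
8 → 2
2 → 6
6 → 17
17 → 4
4 → 1
1 → 16
16 → 5
5 → 14
14 → 10
10 → 9
9 → 12
9 → 13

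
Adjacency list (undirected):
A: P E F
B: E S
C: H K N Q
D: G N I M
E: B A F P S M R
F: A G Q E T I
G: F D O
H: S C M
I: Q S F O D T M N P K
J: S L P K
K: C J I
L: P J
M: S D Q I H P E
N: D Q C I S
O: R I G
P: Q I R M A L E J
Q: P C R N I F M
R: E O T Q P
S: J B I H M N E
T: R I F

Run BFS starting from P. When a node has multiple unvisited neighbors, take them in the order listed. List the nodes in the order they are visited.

P Q I R M A L E J C N F S O D T K H B G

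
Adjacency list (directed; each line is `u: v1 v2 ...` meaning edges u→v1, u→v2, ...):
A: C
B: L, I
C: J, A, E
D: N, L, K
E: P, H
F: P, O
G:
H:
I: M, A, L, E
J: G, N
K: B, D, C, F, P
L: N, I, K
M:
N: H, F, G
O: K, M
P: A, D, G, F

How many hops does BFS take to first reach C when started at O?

2

Level 0: O
Level 1: K, M
Level 2: B, C, D, F, P
Level 3: A, E, G, I, J, L, N
Level 4: H
C first appears at level 2.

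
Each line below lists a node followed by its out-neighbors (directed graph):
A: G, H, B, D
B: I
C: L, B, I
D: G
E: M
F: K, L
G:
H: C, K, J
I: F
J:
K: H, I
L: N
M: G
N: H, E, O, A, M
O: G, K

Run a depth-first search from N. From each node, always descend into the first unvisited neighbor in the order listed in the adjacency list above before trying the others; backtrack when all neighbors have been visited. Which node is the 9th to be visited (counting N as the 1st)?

J

Visit N
N → H
H → C
C → L
C → B
B → I
I → F
F → K
H → J
N → E
E → M
M → G
N → O
N → A
A → D

Visit order: N, H, C, L, B, I, F, K, J, E, M, G, O, A, D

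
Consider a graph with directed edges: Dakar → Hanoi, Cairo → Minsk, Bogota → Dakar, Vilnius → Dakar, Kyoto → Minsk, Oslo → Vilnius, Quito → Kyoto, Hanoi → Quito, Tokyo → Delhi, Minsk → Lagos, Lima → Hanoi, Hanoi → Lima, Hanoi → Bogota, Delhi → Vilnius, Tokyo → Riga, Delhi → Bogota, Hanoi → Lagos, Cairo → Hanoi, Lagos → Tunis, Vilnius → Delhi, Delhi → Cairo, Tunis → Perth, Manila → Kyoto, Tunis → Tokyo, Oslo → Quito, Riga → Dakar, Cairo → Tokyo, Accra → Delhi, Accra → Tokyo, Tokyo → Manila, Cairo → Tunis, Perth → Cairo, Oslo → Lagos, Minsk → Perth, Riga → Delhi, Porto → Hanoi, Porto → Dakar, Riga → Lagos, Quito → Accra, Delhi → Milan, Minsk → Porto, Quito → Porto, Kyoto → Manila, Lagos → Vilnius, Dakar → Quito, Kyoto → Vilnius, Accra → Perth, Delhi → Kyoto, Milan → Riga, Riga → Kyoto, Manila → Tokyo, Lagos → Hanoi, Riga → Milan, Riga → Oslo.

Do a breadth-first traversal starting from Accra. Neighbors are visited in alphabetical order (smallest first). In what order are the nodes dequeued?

Accra Delhi Perth Tokyo Bogota Cairo Kyoto Milan Vilnius Manila Riga Dakar Hanoi Minsk Tunis Lagos Oslo Quito Lima Porto

Visit Accra; enqueue Delhi, Perth, Tokyo → queue [Delhi, Perth, Tokyo]
Visit Delhi; enqueue Bogota, Cairo, Kyoto, Milan, Vilnius → queue [Perth, Tokyo, Bogota, Cairo, Kyoto, Milan, Vilnius]
Visit Perth → queue [Tokyo, Bogota, Cairo, Kyoto, Milan, Vilnius]
Visit Tokyo; enqueue Manila, Riga → queue [Bogota, Cairo, Kyoto, Milan, Vilnius, Manila, Riga]
Visit Bogota; enqueue Dakar → queue [Cairo, Kyoto, Milan, Vilnius, Manila, Riga, Dakar]
Visit Cairo; enqueue Hanoi, Minsk, Tunis → queue [Kyoto, Milan, Vilnius, Manila, Riga, Dakar, Hanoi, Minsk, Tunis]
Visit Kyoto → queue [Milan, Vilnius, Manila, Riga, Dakar, Hanoi, Minsk, Tunis]
Visit Milan → queue [Vilnius, Manila, Riga, Dakar, Hanoi, Minsk, Tunis]
Visit Vilnius → queue [Manila, Riga, Dakar, Hanoi, Minsk, Tunis]
Visit Manila → queue [Riga, Dakar, Hanoi, Minsk, Tunis]
Visit Riga; enqueue Lagos, Oslo → queue [Dakar, Hanoi, Minsk, Tunis, Lagos, Oslo]
Visit Dakar; enqueue Quito → queue [Hanoi, Minsk, Tunis, Lagos, Oslo, Quito]
Visit Hanoi; enqueue Lima → queue [Minsk, Tunis, Lagos, Oslo, Quito, Lima]
Visit Minsk; enqueue Porto → queue [Tunis, Lagos, Oslo, Quito, Lima, Porto]
Visit Tunis → queue [Lagos, Oslo, Quito, Lima, Porto]
Visit Lagos → queue [Oslo, Quito, Lima, Porto]
Visit Oslo → queue [Quito, Lima, Porto]
Visit Quito → queue [Lima, Porto]
Visit Lima → queue [Porto]
Visit Porto → queue []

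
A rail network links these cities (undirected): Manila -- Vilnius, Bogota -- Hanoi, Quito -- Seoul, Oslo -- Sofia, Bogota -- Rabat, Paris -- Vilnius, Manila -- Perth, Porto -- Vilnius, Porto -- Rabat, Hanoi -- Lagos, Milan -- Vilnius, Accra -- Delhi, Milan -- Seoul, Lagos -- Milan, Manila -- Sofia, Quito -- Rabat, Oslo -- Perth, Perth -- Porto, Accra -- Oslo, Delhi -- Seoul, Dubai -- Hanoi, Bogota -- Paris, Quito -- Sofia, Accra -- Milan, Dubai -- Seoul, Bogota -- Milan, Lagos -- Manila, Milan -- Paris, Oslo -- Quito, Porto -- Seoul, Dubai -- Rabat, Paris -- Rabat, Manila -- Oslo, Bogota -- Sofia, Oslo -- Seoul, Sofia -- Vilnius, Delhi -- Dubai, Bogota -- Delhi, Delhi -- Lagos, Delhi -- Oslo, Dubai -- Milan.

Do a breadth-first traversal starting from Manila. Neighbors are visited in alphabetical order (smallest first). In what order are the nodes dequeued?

Manila, Lagos, Oslo, Perth, Sofia, Vilnius, Delhi, Hanoi, Milan, Accra, Quito, Seoul, Porto, Bogota, Paris, Dubai, Rabat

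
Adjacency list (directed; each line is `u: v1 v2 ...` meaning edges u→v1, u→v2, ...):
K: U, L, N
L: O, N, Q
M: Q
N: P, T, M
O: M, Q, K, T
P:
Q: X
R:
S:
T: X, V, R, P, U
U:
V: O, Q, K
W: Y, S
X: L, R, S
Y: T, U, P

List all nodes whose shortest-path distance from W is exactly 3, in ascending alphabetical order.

R, V, X

Level 0: W
Level 1: S, Y
Level 2: P, T, U
Level 3: R, V, X
Level 4: K, L, O, Q
Level 5: M, N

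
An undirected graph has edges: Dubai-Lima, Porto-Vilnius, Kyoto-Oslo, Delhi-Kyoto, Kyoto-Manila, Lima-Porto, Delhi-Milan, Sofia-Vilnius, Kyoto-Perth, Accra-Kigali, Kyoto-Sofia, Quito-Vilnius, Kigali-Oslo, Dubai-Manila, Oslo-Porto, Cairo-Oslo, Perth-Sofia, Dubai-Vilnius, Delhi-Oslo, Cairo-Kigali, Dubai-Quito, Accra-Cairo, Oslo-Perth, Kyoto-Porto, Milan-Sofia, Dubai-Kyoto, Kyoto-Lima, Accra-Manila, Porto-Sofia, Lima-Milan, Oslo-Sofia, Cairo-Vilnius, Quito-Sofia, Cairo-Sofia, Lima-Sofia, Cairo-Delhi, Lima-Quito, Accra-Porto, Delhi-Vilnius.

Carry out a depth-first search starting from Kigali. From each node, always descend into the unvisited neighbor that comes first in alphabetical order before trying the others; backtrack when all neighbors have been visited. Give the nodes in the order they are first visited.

Kigali → Accra → Cairo → Delhi → Kyoto → Dubai → Lima → Milan → Sofia → Oslo → Perth → Porto → Vilnius → Quito → Manila

Visit Kigali
Kigali → Accra
Accra → Cairo
Cairo → Delhi
Delhi → Kyoto
Kyoto → Dubai
Dubai → Lima
Lima → Milan
Milan → Sofia
Sofia → Oslo
Oslo → Perth
Oslo → Porto
Porto → Vilnius
Vilnius → Quito
Dubai → Manila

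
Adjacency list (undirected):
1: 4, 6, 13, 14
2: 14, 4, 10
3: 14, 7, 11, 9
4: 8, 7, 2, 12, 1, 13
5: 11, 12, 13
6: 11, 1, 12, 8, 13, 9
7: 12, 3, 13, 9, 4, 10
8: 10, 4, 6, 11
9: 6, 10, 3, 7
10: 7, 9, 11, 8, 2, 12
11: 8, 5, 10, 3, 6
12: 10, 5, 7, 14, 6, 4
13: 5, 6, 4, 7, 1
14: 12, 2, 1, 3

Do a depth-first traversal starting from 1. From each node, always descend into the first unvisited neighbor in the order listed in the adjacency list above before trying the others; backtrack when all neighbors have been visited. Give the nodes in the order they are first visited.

1, 4, 8, 10, 7, 12, 5, 11, 3, 14, 2, 9, 6, 13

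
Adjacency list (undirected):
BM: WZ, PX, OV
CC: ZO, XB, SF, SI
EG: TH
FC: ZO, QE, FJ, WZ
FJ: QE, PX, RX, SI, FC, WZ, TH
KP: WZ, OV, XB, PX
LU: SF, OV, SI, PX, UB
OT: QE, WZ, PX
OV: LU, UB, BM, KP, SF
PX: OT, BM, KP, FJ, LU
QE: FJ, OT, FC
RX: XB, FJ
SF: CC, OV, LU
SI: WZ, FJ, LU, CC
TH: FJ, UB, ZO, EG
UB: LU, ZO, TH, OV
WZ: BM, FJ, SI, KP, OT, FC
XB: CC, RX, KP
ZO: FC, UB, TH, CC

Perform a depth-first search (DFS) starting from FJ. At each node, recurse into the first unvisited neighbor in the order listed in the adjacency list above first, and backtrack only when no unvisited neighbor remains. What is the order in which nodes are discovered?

FJ, QE, OT, WZ, BM, PX, KP, OV, LU, SF, CC, ZO, FC, UB, TH, EG, XB, RX, SI

Visit FJ
FJ → QE
QE → OT
OT → WZ
WZ → BM
BM → PX
PX → KP
KP → OV
OV → LU
LU → SF
SF → CC
CC → ZO
ZO → FC
ZO → UB
UB → TH
TH → EG
CC → XB
XB → RX
CC → SI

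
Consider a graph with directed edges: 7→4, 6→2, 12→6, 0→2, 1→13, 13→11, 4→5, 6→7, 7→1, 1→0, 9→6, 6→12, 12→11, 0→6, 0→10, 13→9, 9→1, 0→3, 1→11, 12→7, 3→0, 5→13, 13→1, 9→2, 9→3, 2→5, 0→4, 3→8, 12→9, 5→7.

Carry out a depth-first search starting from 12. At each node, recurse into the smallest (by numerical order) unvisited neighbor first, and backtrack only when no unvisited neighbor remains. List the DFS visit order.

Visit 12
12 → 6
6 → 2
2 → 5
5 → 7
7 → 1
1 → 0
0 → 3
3 → 8
0 → 4
0 → 10
1 → 11
1 → 13
13 → 9

12 → 6 → 2 → 5 → 7 → 1 → 0 → 3 → 8 → 4 → 10 → 11 → 13 → 9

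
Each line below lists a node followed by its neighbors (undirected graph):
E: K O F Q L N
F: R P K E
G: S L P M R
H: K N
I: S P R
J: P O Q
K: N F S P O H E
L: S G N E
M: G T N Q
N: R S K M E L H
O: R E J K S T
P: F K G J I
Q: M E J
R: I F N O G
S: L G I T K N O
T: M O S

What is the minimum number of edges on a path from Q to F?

Level 0: Q
Level 1: E, J, M
Level 2: F, G, K, L, N, O, P, T
Level 3: H, I, R, S
F first appears at level 2.

2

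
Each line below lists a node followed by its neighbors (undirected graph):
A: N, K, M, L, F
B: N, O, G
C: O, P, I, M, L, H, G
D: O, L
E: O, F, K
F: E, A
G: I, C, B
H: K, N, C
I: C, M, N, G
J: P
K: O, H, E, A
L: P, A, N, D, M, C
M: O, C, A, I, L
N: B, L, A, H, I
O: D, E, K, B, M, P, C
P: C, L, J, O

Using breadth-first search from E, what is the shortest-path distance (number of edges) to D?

Level 0: E
Level 1: F, K, O
Level 2: A, B, C, D, H, M, P
Level 3: G, I, J, L, N
D first appears at level 2.

2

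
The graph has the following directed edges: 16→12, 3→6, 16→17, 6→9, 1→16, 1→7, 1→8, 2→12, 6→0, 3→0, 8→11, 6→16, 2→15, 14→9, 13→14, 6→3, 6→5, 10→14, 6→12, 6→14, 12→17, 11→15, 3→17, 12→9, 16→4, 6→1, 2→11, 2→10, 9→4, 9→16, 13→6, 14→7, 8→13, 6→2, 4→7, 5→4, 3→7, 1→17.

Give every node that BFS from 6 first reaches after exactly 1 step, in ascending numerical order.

Level 0: 6
Level 1: 0, 1, 2, 3, 5, 9, 12, 14, 16
Level 2: 4, 7, 8, 10, 11, 15, 17
Level 3: 13

0, 1, 2, 3, 5, 9, 12, 14, 16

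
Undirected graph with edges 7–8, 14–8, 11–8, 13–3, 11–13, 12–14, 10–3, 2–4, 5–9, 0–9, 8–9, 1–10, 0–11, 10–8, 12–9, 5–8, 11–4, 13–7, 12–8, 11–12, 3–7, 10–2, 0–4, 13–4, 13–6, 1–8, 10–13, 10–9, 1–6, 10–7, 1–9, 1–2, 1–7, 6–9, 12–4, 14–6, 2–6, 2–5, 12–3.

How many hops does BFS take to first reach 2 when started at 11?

2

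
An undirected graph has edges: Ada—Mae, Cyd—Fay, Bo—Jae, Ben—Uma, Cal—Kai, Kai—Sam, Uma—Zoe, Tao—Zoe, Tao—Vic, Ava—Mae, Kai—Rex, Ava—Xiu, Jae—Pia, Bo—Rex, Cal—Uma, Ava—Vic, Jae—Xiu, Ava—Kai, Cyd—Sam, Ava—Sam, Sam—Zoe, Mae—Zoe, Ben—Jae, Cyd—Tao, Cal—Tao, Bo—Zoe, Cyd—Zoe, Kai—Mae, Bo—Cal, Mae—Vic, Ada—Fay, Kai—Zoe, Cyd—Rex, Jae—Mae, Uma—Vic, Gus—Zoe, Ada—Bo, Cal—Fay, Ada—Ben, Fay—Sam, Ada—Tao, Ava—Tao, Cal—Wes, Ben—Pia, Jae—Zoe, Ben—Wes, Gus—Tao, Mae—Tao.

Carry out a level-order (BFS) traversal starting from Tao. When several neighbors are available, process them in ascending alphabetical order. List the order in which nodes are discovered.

Tao -> Ada -> Ava -> Cal -> Cyd -> Gus -> Mae -> Vic -> Zoe -> Ben -> Bo -> Fay -> Kai -> Sam -> Xiu -> Uma -> Wes -> Rex -> Jae -> Pia

Visit Tao; enqueue Ada, Ava, Cal, Cyd, Gus, Mae, Vic, Zoe → queue [Ada, Ava, Cal, Cyd, Gus, Mae, Vic, Zoe]
Visit Ada; enqueue Ben, Bo, Fay → queue [Ava, Cal, Cyd, Gus, Mae, Vic, Zoe, Ben, Bo, Fay]
Visit Ava; enqueue Kai, Sam, Xiu → queue [Cal, Cyd, Gus, Mae, Vic, Zoe, Ben, Bo, Fay, Kai, Sam, Xiu]
Visit Cal; enqueue Uma, Wes → queue [Cyd, Gus, Mae, Vic, Zoe, Ben, Bo, Fay, Kai, Sam, Xiu, Uma, Wes]
Visit Cyd; enqueue Rex → queue [Gus, Mae, Vic, Zoe, Ben, Bo, Fay, Kai, Sam, Xiu, Uma, Wes, Rex]
Visit Gus → queue [Mae, Vic, Zoe, Ben, Bo, Fay, Kai, Sam, Xiu, Uma, Wes, Rex]
Visit Mae; enqueue Jae → queue [Vic, Zoe, Ben, Bo, Fay, Kai, Sam, Xiu, Uma, Wes, Rex, Jae]
Visit Vic → queue [Zoe, Ben, Bo, Fay, Kai, Sam, Xiu, Uma, Wes, Rex, Jae]
Visit Zoe → queue [Ben, Bo, Fay, Kai, Sam, Xiu, Uma, Wes, Rex, Jae]
Visit Ben; enqueue Pia → queue [Bo, Fay, Kai, Sam, Xiu, Uma, Wes, Rex, Jae, Pia]
Visit Bo → queue [Fay, Kai, Sam, Xiu, Uma, Wes, Rex, Jae, Pia]
Visit Fay → queue [Kai, Sam, Xiu, Uma, Wes, Rex, Jae, Pia]
Visit Kai → queue [Sam, Xiu, Uma, Wes, Rex, Jae, Pia]
Visit Sam → queue [Xiu, Uma, Wes, Rex, Jae, Pia]
Visit Xiu → queue [Uma, Wes, Rex, Jae, Pia]
Visit Uma → queue [Wes, Rex, Jae, Pia]
Visit Wes → queue [Rex, Jae, Pia]
Visit Rex → queue [Jae, Pia]
Visit Jae → queue [Pia]
Visit Pia → queue []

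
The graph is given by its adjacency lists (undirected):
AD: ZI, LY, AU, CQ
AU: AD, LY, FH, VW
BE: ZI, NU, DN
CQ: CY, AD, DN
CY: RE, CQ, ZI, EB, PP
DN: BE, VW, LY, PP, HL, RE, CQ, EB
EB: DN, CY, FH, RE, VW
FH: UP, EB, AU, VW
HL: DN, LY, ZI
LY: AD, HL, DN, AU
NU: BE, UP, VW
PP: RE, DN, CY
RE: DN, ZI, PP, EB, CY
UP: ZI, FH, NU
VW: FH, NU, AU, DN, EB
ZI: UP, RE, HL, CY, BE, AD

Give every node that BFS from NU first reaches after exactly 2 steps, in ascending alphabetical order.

Level 0: NU
Level 1: BE, UP, VW
Level 2: AU, DN, EB, FH, ZI
Level 3: AD, CQ, CY, HL, LY, PP, RE

AU, DN, EB, FH, ZI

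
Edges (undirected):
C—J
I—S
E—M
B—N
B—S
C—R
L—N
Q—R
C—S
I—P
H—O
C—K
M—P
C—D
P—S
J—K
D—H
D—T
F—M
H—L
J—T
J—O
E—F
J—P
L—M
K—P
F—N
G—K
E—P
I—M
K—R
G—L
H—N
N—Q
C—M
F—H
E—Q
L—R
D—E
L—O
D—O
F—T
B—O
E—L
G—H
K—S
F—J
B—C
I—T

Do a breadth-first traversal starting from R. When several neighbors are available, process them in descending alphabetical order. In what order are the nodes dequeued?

R, Q, L, K, C, N, E, O, M, H, G, S, P, J, D, B, F, I, T

Visit R; enqueue Q, L, K, C → queue [Q, L, K, C]
Visit Q; enqueue N, E → queue [L, K, C, N, E]
Visit L; enqueue O, M, H, G → queue [K, C, N, E, O, M, H, G]
Visit K; enqueue S, P, J → queue [C, N, E, O, M, H, G, S, P, J]
Visit C; enqueue D, B → queue [N, E, O, M, H, G, S, P, J, D, B]
Visit N; enqueue F → queue [E, O, M, H, G, S, P, J, D, B, F]
Visit E → queue [O, M, H, G, S, P, J, D, B, F]
Visit O → queue [M, H, G, S, P, J, D, B, F]
Visit M; enqueue I → queue [H, G, S, P, J, D, B, F, I]
Visit H → queue [G, S, P, J, D, B, F, I]
Visit G → queue [S, P, J, D, B, F, I]
Visit S → queue [P, J, D, B, F, I]
Visit P → queue [J, D, B, F, I]
Visit J; enqueue T → queue [D, B, F, I, T]
Visit D → queue [B, F, I, T]
Visit B → queue [F, I, T]
Visit F → queue [I, T]
Visit I → queue [T]
Visit T → queue []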